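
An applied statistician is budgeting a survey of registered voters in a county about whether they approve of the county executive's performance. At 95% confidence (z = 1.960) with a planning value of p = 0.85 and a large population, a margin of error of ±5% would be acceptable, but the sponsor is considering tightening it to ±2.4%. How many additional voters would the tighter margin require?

At ±5%: n = 1.960² × 0.1275 / 0.050² ≈ 195.92 → 196.
At ±2.4%: n = 1.960² × 0.1275 / 0.024² ≈ 850.35 → 851.
Additional respondents: 851 − 196 = 655.

655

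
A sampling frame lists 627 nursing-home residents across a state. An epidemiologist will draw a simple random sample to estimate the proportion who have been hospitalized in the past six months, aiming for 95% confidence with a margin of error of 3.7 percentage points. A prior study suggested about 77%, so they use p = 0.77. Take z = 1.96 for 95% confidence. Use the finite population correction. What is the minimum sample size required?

278

Unadjusted: n₀ = 1.96² × 0.77 × 0.23 / 0.037² ≈ 496.97, so n₀ = 497.
Finite population correction with N = 627: n = n₀ / (1 + (n₀−1)/N) = 497 / (1 + 496/627) = 497 / 1.7911 ≈ 277.49.
Rounding up, n = 278.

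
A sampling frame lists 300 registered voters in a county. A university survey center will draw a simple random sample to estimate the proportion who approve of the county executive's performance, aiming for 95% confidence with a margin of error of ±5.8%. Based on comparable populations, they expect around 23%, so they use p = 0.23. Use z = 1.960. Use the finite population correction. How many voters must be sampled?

122

Unadjusted: n₀ = 1.960² × 0.23 × 0.77 / 0.058² ≈ 202.24, so n₀ = 203.
Finite population correction with N = 300: n = n₀ / (1 + (n₀−1)/N) = 203 / (1 + 202/300) = 203 / 1.6733 ≈ 121.31.
Rounding up, n = 122.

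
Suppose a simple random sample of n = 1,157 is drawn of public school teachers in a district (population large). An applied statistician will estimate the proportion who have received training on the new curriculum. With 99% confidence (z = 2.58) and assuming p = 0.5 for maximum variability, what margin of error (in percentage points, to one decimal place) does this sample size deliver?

3.8

SE(p̂) = √[p(1−p)/n] = √[0.2500/1157] = 0.01470.
E = z × SE = 2.58 × 0.01470 = 0.03792, or 3.8 percentage points.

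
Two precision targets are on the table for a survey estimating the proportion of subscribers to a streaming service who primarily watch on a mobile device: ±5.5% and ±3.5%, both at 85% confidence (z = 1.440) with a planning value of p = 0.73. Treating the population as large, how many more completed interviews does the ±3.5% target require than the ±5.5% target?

At ±5.5%: n = 1.440² × 0.1971 / 0.055² ≈ 135.11 → 136.
At ±3.5%: n = 1.440² × 0.1971 / 0.035² ≈ 333.64 → 334.
Additional respondents: 334 − 136 = 198.

198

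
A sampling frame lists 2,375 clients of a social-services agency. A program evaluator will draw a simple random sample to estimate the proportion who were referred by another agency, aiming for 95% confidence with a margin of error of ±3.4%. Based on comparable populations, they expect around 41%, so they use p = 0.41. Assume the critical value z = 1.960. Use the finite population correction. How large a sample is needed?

Unadjusted: n₀ = 1.960² × 0.41 × 0.59 / 0.034² ≈ 803.88, so n₀ = 804.
Finite population correction with N = 2,375: n = n₀ / (1 + (n₀−1)/N) = 804 / (1 + 803/2375) = 804 / 1.3381 ≈ 600.85.
Rounding up, n = 601.

601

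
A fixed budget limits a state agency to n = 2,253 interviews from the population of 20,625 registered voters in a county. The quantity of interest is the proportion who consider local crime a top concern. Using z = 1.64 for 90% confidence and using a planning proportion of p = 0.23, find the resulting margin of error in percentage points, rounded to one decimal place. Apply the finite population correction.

Finite-population factor: (N−n)/(N−1) = (20625−2253)/(20625−1) = 0.8908.
SE(p̂) = √[p(1−p)/n · (N−n)/(N−1)] = √[0.1771/2253 × 0.8908] = 0.00837.
E = z × SE = 1.64 × 0.00837 = 0.01372 ≈ 1.4 percentage points.

1.4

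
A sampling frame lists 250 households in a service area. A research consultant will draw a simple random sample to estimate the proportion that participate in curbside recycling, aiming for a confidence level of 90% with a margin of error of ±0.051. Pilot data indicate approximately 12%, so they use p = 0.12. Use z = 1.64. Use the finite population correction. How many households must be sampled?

77

Unadjusted: n₀ = 1.64² × 0.12 × 0.88 / 0.051² ≈ 109.20, so n₀ = 110.
Finite population correction with N = 250: n = n₀ / (1 + (n₀−1)/N) = 110 / (1 + 109/250) = 110 / 1.4360 ≈ 76.60.
Rounding up, n = 77.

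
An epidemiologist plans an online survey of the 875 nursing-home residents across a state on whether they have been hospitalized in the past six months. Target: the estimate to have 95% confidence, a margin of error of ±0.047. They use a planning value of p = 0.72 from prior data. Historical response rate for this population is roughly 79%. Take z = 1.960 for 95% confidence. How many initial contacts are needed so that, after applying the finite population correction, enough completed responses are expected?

Completed interviews needed (unadjusted): n₀ = 1.960² × 0.2016 / 0.047² ≈ 350.60 → 351.
FPC for N = 875: n = 351 / (1 + 350/875) = 351 / 1.4000 ≈ 250.71 → 251.
At a 79% response rate, contacts needed = 251 / 0.79 ≈ 317.72 → 318.

318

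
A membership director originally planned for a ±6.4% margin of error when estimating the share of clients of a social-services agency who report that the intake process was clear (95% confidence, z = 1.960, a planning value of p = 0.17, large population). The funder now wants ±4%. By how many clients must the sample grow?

206

At ±6.4%: n = 1.960² × 0.1411 / 0.064² ≈ 132.34 → 133.
At ±4%: n = 1.960² × 0.1411 / 0.040² ≈ 338.78 → 339.
Additional respondents: 339 − 133 = 206.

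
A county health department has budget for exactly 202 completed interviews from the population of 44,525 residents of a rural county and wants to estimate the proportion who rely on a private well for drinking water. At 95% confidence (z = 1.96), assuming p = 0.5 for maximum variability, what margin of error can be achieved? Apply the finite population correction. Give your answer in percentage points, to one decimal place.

Finite-population factor: (N−n)/(N−1) = (44525−202)/(44525−1) = 0.9955.
SE(p̂) = √[p(1−p)/n · (N−n)/(N−1)] = √[0.2500/202 × 0.9955] = 0.03510.
E = z × SE = 1.96 × 0.03510 = 0.06880 ≈ 6.9 percentage points.

6.9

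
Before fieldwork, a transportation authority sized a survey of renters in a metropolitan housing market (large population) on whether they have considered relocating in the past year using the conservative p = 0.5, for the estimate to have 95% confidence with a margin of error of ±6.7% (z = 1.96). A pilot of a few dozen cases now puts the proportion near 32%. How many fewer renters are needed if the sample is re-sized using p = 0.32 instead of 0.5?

27

Conservative (p = 0.5): n = 1.96² × 0.25 / 0.067² ≈ 213.95 → 214.
Using p = 0.32: p(1−p) = 0.2176, so n = 1.96² × 0.2176 / 0.067² ≈ 186.22 → 187.
Reduction: 214 − 187 = 27.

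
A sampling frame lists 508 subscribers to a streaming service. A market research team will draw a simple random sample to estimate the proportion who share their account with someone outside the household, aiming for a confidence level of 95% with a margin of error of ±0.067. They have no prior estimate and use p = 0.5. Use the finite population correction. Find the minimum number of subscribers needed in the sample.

For 95% confidence, z = 1.960.
Unadjusted: n₀ = 1.960² × 0.50 × 0.50 / 0.067² ≈ 213.95, so n₀ = 214.
Finite population correction with N = 508: n = n₀ / (1 + (n₀−1)/N) = 214 / (1 + 213/508) = 214 / 1.4193 ≈ 150.78.
Rounding up, n = 151.

151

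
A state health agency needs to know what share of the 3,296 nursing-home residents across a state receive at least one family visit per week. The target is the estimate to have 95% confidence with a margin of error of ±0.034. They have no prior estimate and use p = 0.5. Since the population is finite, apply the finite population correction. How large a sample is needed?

664

For 95% confidence, z = 1.960.
Unadjusted: n₀ = 1.960² × 0.50 × 0.50 / 0.034² ≈ 830.80, so n₀ = 831.
Finite population correction with N = 3,296: n = n₀ / (1 + (n₀−1)/N) = 831 / (1 + 830/3296) = 831 / 1.2518 ≈ 663.83.
Rounding up, n = 664.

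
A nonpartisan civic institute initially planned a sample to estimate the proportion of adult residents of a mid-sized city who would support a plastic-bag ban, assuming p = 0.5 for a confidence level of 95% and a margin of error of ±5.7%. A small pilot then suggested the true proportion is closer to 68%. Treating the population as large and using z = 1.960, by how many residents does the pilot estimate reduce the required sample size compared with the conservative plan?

Conservative (p = 0.5): n = 1.960² × 0.25 / 0.057² ≈ 295.60 → 296.
Using p = 0.68: p(1−p) = 0.2176, so n = 1.960² × 0.2176 / 0.057² ≈ 257.29 → 258.
Reduction: 296 − 258 = 38.

38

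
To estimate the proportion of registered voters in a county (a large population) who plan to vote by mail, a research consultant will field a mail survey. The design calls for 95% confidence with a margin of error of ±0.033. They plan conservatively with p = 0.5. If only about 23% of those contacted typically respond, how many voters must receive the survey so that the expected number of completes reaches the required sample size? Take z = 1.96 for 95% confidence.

Completed interviews needed: n₀ = 1.96² × 0.2500 / 0.033² ≈ 881.91 → 882.
At a 23% response rate, contacts needed = 882 / 0.23 ≈ 3834.78 → 3835.

3835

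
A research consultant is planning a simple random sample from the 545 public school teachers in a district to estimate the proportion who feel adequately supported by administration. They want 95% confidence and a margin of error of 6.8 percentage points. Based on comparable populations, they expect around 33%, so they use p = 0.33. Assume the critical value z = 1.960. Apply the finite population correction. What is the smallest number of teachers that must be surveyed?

138

Unadjusted: n₀ = 1.960² × 0.33 × 0.67 / 0.068² ≈ 183.69, so n₀ = 184.
Finite population correction with N = 545: n = n₀ / (1 + (n₀−1)/N) = 184 / (1 + 183/545) = 184 / 1.3358 ≈ 137.75.
Rounding up, n = 138.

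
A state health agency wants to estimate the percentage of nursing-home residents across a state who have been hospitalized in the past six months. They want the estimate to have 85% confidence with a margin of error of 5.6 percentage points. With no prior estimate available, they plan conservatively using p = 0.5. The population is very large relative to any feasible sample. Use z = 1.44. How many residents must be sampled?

With p = 0.5, p(1−p) = 0.25.
n = z²·p(1−p)/E² = 1.44² × 0.2500 / 0.056² = 2.0736 × 0.2500 / 0.003136 ≈ 165.31.
Rounding up gives n = 166.

166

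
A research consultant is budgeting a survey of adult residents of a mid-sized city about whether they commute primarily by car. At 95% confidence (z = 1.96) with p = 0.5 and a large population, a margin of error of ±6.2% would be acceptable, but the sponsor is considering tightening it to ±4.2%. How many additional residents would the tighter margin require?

295

At ±6.2%: n = 1.96² × 0.2500 / 0.062² ≈ 249.84 → 250.
At ±4.2%: n = 1.96² × 0.2500 / 0.042² ≈ 544.44 → 545.
Additional respondents: 545 − 250 = 295.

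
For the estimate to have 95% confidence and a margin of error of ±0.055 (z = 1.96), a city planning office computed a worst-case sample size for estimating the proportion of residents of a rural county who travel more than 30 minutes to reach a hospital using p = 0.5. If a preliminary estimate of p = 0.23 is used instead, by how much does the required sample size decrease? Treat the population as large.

93

Conservative (p = 0.5): n = 1.96² × 0.25 / 0.055² ≈ 317.49 → 318.
Using p = 0.23: p(1−p) = 0.1771, so n = 1.96² × 0.1771 / 0.055² ≈ 224.91 → 225.
Reduction: 318 − 225 = 93.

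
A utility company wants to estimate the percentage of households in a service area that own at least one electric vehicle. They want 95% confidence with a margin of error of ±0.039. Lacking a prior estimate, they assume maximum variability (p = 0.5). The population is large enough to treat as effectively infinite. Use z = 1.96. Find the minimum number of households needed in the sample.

With p = 0.5, p(1−p) = 0.25.
n = z²·p(1−p)/E² = 1.96² × 0.2500 / 0.039² = 3.8416 × 0.2500 / 0.001521 ≈ 631.43.
Rounding up gives n = 632.

632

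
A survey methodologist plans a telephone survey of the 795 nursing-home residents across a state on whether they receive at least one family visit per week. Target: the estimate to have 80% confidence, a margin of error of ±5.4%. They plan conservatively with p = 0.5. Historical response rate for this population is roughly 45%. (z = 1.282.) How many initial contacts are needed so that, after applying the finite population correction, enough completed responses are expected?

267

Completed interviews needed (unadjusted): n₀ = 1.282² × 0.2500 / 0.054² ≈ 140.91 → 141.
FPC for N = 795: n = 141 / (1 + 140/795) = 141 / 1.1761 ≈ 119.89 → 120.
At a 45% response rate, contacts needed = 120 / 0.45 ≈ 266.67 → 267.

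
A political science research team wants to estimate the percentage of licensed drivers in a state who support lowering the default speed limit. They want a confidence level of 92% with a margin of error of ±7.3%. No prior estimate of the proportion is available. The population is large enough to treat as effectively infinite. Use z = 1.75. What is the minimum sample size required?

With no prior estimate, use p = 0.5, giving p(1−p) = 0.25.
n = z²·p(1−p)/E² = 1.75² × 0.2500 / 0.073² = 3.0625 × 0.2500 / 0.005329 ≈ 143.67.
Rounding up gives n = 144.

144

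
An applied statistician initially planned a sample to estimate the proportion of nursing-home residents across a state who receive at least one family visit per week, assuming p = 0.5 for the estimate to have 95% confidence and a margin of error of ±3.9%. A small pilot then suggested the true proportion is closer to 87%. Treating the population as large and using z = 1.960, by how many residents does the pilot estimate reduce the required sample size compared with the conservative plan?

Conservative (p = 0.5): n = 1.960² × 0.25 / 0.039² ≈ 631.43 → 632.
Using p = 0.87: p(1−p) = 0.1131, so n = 1.960² × 0.1131 / 0.039² ≈ 285.66 → 286.
Reduction: 632 − 286 = 346.

346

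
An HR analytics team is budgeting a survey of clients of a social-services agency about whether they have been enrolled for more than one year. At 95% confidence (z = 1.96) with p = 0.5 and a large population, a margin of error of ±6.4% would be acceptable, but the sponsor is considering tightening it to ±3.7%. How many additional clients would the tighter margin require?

At ±6.4%: n = 1.96² × 0.2500 / 0.064² ≈ 234.47 → 235.
At ±3.7%: n = 1.96² × 0.2500 / 0.037² ≈ 701.53 → 702.
Additional respondents: 702 − 235 = 467.

467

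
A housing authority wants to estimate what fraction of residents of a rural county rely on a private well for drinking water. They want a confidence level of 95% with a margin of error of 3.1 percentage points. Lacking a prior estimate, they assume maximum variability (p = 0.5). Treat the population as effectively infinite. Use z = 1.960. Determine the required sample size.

1000

With p = 0.5, p(1−p) = 0.25.
n = z²·p(1−p)/E² = 1.960² × 0.2500 / 0.031² = 3.8416 × 0.2500 / 0.000961 ≈ 999.38.
Rounding up gives n = 1000.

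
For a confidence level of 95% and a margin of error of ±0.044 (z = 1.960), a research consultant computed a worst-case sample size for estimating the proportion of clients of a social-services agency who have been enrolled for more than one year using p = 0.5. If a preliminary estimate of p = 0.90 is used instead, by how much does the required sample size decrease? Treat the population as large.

318

Conservative (p = 0.5): n = 1.960² × 0.25 / 0.044² ≈ 496.07 → 497.
Using p = 0.90: p(1−p) = 0.0900, so n = 1.960² × 0.0900 / 0.044² ≈ 178.59 → 179.
Reduction: 497 − 179 = 318.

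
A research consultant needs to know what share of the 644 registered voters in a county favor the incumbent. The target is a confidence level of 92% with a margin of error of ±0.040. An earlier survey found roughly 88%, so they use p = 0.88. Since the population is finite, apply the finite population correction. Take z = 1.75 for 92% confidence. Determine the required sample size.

Unadjusted: n₀ = 1.75² × 0.88 × 0.12 / 0.040² ≈ 202.12, so n₀ = 203.
Finite population correction with N = 644: n = n₀ / (1 + (n₀−1)/N) = 203 / (1 + 202/644) = 203 / 1.3137 ≈ 154.53.
Rounding up, n = 155.

155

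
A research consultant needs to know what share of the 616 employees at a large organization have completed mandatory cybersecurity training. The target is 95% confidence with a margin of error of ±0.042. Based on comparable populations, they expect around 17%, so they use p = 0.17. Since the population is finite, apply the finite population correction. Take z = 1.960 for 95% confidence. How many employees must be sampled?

Unadjusted: n₀ = 1.960² × 0.17 × 0.83 / 0.042² ≈ 307.28, so n₀ = 308.
Finite population correction with N = 616: n = n₀ / (1 + (n₀−1)/N) = 308 / (1 + 307/616) = 308 / 1.4984 ≈ 205.56.
Rounding up, n = 206.

206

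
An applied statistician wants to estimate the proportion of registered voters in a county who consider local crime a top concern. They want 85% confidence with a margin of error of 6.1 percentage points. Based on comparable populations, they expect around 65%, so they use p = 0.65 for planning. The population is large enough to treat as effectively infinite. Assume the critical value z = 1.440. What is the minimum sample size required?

127

With p = 0.65, p(1−p) = 0.2275.
n = z²·p(1−p)/E² = 1.440² × 0.2275 / 0.061² = 2.0736 × 0.2275 / 0.003721 ≈ 126.78.
Rounding up gives n = 127.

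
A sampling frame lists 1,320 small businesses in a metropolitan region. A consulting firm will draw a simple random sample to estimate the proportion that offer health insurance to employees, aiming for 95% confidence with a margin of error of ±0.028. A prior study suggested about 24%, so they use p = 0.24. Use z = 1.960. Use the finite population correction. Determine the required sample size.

Unadjusted: n₀ = 1.960² × 0.24 × 0.76 / 0.028² ≈ 893.76, so n₀ = 894.
Finite population correction with N = 1,320: n = n₀ / (1 + (n₀−1)/N) = 894 / (1 + 893/1320) = 894 / 1.6765 ≈ 533.25.
Rounding up, n = 534.

534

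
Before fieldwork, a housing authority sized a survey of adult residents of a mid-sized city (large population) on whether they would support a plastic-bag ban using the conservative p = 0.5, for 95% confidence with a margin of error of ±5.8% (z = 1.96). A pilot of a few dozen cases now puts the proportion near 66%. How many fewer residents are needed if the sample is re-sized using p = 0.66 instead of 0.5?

Conservative (p = 0.5): n = 1.96² × 0.25 / 0.058² ≈ 285.49 → 286.
Using p = 0.66: p(1−p) = 0.2244, so n = 1.96² × 0.2244 / 0.058² ≈ 256.26 → 257.
Reduction: 286 − 257 = 29.

29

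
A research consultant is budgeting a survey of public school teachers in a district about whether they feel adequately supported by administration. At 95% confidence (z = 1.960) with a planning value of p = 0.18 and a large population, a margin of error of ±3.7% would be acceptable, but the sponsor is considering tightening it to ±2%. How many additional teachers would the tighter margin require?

At ±3.7%: n = 1.960² × 0.1476 / 0.037² ≈ 414.19 → 415.
At ±2%: n = 1.960² × 0.1476 / 0.020² ≈ 1417.55 → 1418.
Additional respondents: 1418 − 415 = 1003.

1003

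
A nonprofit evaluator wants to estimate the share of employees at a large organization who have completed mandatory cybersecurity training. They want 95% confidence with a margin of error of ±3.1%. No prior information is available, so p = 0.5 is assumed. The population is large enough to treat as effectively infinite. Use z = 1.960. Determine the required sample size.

With p = 0.5, p(1−p) = 0.25.
n = z²·p(1−p)/E² = 1.960² × 0.2500 / 0.031² = 3.8416 × 0.2500 / 0.000961 ≈ 999.38.
Rounding up gives n = 1000.

1000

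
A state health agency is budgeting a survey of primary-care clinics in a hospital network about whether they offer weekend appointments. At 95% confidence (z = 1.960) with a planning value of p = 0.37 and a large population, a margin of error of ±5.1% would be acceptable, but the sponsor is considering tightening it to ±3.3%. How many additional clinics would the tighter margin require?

At ±5.1%: n = 1.960² × 0.2331 / 0.051² ≈ 344.28 → 345.
At ±3.3%: n = 1.960² × 0.2331 / 0.033² ≈ 822.29 → 823.
Additional respondents: 823 − 345 = 478.

478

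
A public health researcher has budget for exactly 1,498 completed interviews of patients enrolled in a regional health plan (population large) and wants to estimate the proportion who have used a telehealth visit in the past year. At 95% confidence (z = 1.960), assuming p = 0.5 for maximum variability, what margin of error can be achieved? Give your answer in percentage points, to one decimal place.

2.5

SE(p̂) = √[p(1−p)/n] = √[0.2500/1498] = 0.01292.
E = z × SE = 1.960 × 0.01292 = 0.02532, or 2.5 percentage points.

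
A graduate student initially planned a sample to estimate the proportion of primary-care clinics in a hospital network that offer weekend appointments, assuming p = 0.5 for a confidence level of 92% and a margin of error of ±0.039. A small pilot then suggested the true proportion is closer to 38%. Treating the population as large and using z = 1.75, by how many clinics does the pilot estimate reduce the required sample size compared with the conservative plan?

29

Conservative (p = 0.5): n = 1.75² × 0.25 / 0.039² ≈ 503.37 → 504.
Using p = 0.38: p(1−p) = 0.2356, so n = 1.75² × 0.2356 / 0.039² ≈ 474.38 → 475.
Reduction: 504 − 475 = 29.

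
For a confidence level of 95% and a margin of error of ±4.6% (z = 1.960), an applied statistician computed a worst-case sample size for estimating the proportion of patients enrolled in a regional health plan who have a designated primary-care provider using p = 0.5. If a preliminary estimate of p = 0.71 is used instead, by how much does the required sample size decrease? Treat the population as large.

80

Conservative (p = 0.5): n = 1.960² × 0.25 / 0.046² ≈ 453.88 → 454.
Using p = 0.71: p(1−p) = 0.2059, so n = 1.960² × 0.2059 / 0.046² ≈ 373.81 → 374.
Reduction: 454 − 374 = 80.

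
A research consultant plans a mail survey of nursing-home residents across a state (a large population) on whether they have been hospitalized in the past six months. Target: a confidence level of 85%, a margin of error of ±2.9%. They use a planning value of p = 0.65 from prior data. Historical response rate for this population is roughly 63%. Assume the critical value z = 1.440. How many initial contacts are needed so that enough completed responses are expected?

Completed interviews needed: n₀ = 1.440² × 0.2275 / 0.029² ≈ 560.93 → 561.
At a 63% response rate, contacts needed = 561 / 0.63 ≈ 890.48 → 891.

891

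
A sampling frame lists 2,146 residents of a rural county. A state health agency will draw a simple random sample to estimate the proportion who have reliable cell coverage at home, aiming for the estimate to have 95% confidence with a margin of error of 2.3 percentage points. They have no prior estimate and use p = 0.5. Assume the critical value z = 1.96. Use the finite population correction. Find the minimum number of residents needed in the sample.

Unadjusted: n₀ = 1.96² × 0.50 × 0.50 / 0.023² ≈ 1815.50, so n₀ = 1816.
Finite population correction with N = 2,146: n = n₀ / (1 + (n₀−1)/N) = 1816 / (1 + 1815/2146) = 1816 / 1.8458 ≈ 983.88.
Rounding up, n = 984.

984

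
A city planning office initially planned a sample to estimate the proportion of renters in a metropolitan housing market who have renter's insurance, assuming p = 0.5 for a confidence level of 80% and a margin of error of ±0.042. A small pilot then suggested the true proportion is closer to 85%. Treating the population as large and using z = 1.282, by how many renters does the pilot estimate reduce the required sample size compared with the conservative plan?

Conservative (p = 0.5): n = 1.282² × 0.25 / 0.042² ≈ 232.93 → 233.
Using p = 0.85: p(1−p) = 0.1275, so n = 1.282² × 0.1275 / 0.042² ≈ 118.79 → 119.
Reduction: 233 − 119 = 114.

114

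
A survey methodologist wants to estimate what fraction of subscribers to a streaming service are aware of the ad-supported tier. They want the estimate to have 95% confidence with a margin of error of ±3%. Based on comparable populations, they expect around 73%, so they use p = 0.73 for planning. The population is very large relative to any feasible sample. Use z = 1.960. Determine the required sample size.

842

With p = 0.73, p(1−p) = 0.1971.
n = z²·p(1−p)/E² = 1.960² × 0.1971 / 0.030² = 3.8416 × 0.1971 / 0.000900 ≈ 841.31.
Rounding up gives n = 842.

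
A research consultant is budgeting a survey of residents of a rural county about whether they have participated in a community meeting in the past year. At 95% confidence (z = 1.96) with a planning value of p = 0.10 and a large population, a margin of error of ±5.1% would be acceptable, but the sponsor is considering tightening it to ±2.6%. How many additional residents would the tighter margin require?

At ±5.1%: n = 1.96² × 0.0900 / 0.051² ≈ 132.93 → 133.
At ±2.6%: n = 1.96² × 0.0900 / 0.026² ≈ 511.46 → 512.
Additional respondents: 512 − 133 = 379.

379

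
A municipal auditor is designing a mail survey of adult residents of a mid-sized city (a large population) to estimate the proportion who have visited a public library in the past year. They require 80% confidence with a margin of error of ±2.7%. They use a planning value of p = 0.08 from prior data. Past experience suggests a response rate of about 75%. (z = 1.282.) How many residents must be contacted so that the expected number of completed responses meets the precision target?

222

Completed interviews needed: n₀ = 1.282² × 0.0736 / 0.027² ≈ 165.93 → 166.
At a 75% response rate, contacts needed = 166 / 0.75 ≈ 221.33 → 222.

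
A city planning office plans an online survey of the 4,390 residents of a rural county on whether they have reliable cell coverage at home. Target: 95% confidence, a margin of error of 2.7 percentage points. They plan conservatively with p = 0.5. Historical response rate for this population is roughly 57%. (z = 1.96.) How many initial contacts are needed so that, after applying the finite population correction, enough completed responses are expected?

Completed interviews needed (unadjusted): n₀ = 1.96² × 0.2500 / 0.027² ≈ 1317.42 → 1318.
FPC for N = 4,390: n = 1318 / (1 + 1317/4390) = 1318 / 1.3000 ≈ 1013.85 → 1014.
At a 57% response rate, contacts needed = 1014 / 0.57 ≈ 1778.95 → 1779.

1779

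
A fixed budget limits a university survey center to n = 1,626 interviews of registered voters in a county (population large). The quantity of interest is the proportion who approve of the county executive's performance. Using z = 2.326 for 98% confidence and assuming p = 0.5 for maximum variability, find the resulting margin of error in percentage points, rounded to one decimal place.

SE(p̂) = √[p(1−p)/n] = √[0.2500/1626] = 0.01240.
E = z × SE = 2.326 × 0.01240 = 0.02884, or 2.9 percentage points.

2.9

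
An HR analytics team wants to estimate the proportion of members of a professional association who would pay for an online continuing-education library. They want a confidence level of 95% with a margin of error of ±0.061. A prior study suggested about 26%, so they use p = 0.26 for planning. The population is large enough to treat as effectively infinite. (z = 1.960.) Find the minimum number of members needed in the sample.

199

With p = 0.26, p(1−p) = 0.1924.
n = z²·p(1−p)/E² = 1.960² × 0.1924 / 0.061² = 3.8416 × 0.1924 / 0.003721 ≈ 198.64.
Rounding up gives n = 199.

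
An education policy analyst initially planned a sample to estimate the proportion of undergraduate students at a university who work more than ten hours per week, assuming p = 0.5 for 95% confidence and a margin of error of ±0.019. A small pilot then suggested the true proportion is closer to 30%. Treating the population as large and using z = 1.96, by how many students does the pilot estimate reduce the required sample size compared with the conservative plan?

Conservative (p = 0.5): n = 1.96² × 0.25 / 0.019² ≈ 2660.39 → 2661.
Using p = 0.30: p(1−p) = 0.2100, so n = 1.96² × 0.2100 / 0.019² ≈ 2234.73 → 2235.
Reduction: 2661 − 2235 = 426.

426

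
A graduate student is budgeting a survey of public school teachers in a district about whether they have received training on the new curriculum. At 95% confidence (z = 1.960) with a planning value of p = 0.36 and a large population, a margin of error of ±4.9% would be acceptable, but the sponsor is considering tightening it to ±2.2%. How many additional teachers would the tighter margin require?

1460

At ±4.9%: n = 1.960² × 0.2304 / 0.049² ≈ 368.64 → 369.
At ±2.2%: n = 1.960² × 0.2304 / 0.022² ≈ 1828.73 → 1829.
Additional respondents: 1829 − 369 = 1460.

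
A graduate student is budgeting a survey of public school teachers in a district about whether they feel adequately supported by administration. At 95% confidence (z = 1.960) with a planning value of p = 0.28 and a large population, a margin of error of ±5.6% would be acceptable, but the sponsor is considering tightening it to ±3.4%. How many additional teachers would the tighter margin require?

At ±5.6%: n = 1.960² × 0.2016 / 0.056² ≈ 246.96 → 247.
At ±3.4%: n = 1.960² × 0.2016 / 0.034² ≈ 669.95 → 670.
Additional respondents: 670 − 247 = 423.

423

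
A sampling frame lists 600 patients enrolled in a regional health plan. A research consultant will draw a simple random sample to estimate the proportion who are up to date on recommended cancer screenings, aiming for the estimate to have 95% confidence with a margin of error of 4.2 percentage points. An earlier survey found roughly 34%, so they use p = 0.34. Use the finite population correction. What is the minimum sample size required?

270

For 95% confidence, z = 1.960.
Unadjusted: n₀ = 1.960² × 0.34 × 0.66 / 0.042² ≈ 488.69, so n₀ = 489.
Finite population correction with N = 600: n = n₀ / (1 + (n₀−1)/N) = 489 / (1 + 488/600) = 489 / 1.8133 ≈ 269.67.
Rounding up, n = 270.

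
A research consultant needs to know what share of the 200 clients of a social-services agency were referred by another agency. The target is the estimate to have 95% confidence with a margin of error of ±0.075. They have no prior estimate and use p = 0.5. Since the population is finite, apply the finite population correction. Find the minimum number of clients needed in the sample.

93

For 95% confidence, z = 1.960.
Unadjusted: n₀ = 1.960² × 0.50 × 0.50 / 0.075² ≈ 170.74, so n₀ = 171.
Finite population correction with N = 200: n = n₀ / (1 + (n₀−1)/N) = 171 / (1 + 170/200) = 171 / 1.8500 ≈ 92.43.
Rounding up, n = 93.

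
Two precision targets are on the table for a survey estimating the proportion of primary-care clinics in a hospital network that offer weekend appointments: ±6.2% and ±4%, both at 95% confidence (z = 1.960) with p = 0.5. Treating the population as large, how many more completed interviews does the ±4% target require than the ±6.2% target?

351

At ±6.2%: n = 1.960² × 0.2500 / 0.062² ≈ 249.84 → 250.
At ±4%: n = 1.960² × 0.2500 / 0.040² ≈ 600.25 → 601.
Additional respondents: 601 − 250 = 351.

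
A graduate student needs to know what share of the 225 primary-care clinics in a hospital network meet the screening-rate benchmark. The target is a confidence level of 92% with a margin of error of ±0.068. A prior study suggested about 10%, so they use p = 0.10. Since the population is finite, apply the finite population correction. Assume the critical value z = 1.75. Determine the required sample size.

48

Unadjusted: n₀ = 1.75² × 0.10 × 0.90 / 0.068² ≈ 59.61, so n₀ = 60.
Finite population correction with N = 225: n = n₀ / (1 + (n₀−1)/N) = 60 / (1 + 59/225) = 60 / 1.2622 ≈ 47.54.
Rounding up, n = 48.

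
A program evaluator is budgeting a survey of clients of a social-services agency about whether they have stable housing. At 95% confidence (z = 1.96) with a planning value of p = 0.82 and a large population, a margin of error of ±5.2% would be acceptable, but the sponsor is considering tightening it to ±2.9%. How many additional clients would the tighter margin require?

At ±5.2%: n = 1.96² × 0.1476 / 0.052² ≈ 209.70 → 210.
At ±2.9%: n = 1.96² × 0.1476 / 0.029² ≈ 674.22 → 675.
Additional respondents: 675 − 210 = 465.

465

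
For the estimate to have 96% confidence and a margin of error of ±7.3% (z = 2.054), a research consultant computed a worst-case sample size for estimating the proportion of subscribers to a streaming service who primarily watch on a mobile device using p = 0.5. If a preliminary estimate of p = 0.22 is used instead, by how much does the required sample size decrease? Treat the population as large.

Conservative (p = 0.5): n = 2.054² × 0.25 / 0.073² ≈ 197.92 → 198.
Using p = 0.22: p(1−p) = 0.1716, so n = 2.054² × 0.1716 / 0.073² ≈ 135.85 → 136.
Reduction: 198 − 136 = 62.

62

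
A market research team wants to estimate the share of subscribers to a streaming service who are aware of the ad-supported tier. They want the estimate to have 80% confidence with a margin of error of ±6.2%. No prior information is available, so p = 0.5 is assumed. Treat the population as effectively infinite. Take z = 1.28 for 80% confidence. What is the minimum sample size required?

107

With p = 0.5, p(1−p) = 0.25.
n = z²·p(1−p)/E² = 1.28² × 0.2500 / 0.062² = 1.6384 × 0.2500 / 0.003844 ≈ 106.56.
Rounding up gives n = 107.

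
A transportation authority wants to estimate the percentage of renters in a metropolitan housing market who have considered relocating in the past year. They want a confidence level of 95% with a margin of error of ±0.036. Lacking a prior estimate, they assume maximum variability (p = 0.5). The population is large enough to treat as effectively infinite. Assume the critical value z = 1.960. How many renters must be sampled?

742

With p = 0.5, p(1−p) = 0.25.
n = z²·p(1−p)/E² = 1.960² × 0.2500 / 0.036² = 3.8416 × 0.2500 / 0.001296 ≈ 741.05.
Rounding up gives n = 742.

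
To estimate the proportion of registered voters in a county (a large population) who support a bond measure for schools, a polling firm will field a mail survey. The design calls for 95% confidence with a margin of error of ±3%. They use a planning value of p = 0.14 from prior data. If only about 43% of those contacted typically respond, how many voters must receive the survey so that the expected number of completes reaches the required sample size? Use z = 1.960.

Completed interviews needed: n₀ = 1.960² × 0.1204 / 0.030² ≈ 513.92 → 514.
At a 43% response rate, contacts needed = 514 / 0.43 ≈ 1195.35 → 1196.

1196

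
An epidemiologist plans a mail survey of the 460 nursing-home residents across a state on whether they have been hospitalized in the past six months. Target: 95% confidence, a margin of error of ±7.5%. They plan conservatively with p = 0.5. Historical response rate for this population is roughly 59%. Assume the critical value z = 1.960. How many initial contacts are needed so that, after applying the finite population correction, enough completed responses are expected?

212

Completed interviews needed (unadjusted): n₀ = 1.960² × 0.2500 / 0.075² ≈ 170.74 → 171.
FPC for N = 460: n = 171 / (1 + 170/460) = 171 / 1.3696 ≈ 124.86 → 125.
At a 59% response rate, contacts needed = 125 / 0.59 ≈ 211.86 → 212.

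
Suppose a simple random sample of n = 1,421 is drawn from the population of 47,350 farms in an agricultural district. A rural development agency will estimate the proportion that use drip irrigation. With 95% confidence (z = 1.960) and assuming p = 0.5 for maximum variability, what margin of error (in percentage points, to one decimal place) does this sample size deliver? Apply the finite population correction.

Finite-population factor: (N−n)/(N−1) = (47350−1421)/(47350−1) = 0.9700.
SE(p̂) = √[p(1−p)/n · (N−n)/(N−1)] = √[0.2500/1421 × 0.9700] = 0.01306.
E = z × SE = 1.960 × 0.01306 = 0.02560 ≈ 2.6 percentage points.

2.6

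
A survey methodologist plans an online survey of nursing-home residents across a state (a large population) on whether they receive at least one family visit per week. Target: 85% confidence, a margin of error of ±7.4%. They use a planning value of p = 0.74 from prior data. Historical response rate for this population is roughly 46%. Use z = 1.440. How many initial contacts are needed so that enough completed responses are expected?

Completed interviews needed: n₀ = 1.440² × 0.1924 / 0.074² ≈ 72.86 → 73.
At a 46% response rate, contacts needed = 73 / 0.46 ≈ 158.70 → 159.

159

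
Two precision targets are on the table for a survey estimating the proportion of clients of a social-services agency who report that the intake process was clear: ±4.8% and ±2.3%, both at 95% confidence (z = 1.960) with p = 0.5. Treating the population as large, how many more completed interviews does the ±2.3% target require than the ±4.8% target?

1399

At ±4.8%: n = 1.960² × 0.2500 / 0.048² ≈ 416.84 → 417.
At ±2.3%: n = 1.960² × 0.2500 / 0.023² ≈ 1815.50 → 1816.
Additional respondents: 1816 − 417 = 1399.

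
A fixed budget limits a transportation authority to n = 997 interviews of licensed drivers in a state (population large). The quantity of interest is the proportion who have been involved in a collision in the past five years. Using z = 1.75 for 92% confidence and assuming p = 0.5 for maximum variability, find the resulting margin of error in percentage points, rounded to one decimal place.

2.8

SE(p̂) = √[p(1−p)/n] = √[0.2500/997] = 0.01584.
E = z × SE = 1.75 × 0.01584 = 0.02771, or 2.8 percentage points.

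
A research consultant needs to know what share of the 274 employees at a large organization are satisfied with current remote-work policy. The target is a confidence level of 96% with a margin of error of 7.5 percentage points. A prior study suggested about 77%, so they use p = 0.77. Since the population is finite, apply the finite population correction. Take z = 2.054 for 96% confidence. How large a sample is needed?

Unadjusted: n₀ = 2.054² × 0.77 × 0.23 / 0.075² ≈ 132.83, so n₀ = 133.
Finite population correction with N = 274: n = n₀ / (1 + (n₀−1)/N) = 133 / (1 + 132/274) = 133 / 1.4818 ≈ 89.76.
Rounding up, n = 90.

90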